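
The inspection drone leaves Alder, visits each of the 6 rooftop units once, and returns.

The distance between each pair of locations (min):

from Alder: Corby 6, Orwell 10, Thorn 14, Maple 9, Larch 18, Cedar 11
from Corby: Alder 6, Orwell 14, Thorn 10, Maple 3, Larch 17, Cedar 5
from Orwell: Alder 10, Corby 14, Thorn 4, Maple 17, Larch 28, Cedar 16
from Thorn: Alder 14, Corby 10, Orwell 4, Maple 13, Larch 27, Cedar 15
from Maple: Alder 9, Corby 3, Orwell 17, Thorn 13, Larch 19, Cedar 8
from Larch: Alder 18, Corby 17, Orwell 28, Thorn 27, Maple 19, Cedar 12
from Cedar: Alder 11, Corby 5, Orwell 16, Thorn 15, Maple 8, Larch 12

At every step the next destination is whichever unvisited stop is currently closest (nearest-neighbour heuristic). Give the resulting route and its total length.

Total distance 70 min via the nearest-neighbour route Alder → Corby → Maple → Cedar → Larch → Thorn → Orwell → Alder.

At Alder the remaining stops are Corby 6, Maple 9, Orwell 10, Cedar 11, Thorn 14, Larch 18; go to Corby.
At Corby the remaining stops are Maple 3, Cedar 5, Thorn 10, Orwell 14, Larch 17; go to Maple.
At Maple the remaining stops are Cedar 8, Thorn 13, Orwell 17, Larch 19; go to Cedar.
At Cedar the remaining stops are Larch 12, Thorn 15, Orwell 16; go to Larch.
At Larch the remaining stops are Thorn 27, Orwell 28; go to Thorn.
At Thorn the remaining stops are Orwell 4; go to Orwell.
Return Orwell→Alder: 10.
Total = 6 + 3 + 8 + 12 + 27 + 4 + 10 = 70.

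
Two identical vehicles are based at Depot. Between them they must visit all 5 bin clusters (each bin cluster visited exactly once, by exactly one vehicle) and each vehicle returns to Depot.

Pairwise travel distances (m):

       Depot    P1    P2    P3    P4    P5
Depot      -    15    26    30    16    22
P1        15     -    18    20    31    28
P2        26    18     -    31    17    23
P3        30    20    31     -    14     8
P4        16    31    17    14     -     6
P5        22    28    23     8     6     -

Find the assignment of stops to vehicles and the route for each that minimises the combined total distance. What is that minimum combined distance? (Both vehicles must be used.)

117 m — the smallest possible combined total.

Check every non-empty split of the stops between the two vehicles; for each half take its own optimal tour:
  {P1} + {P2, P3, P4, P5}: 30 + 87 = 117
  {P2} + {P1, P3, P4, P5}: 52 + 65 = 117
  {P1, P2} + {P3, P4, P5}: 59 + 60 = 119
  {P3} + {P1, P2, P4, P5}: 60 + 78 = 138
  {P1, P3} + {P2, P4, P5}: 65 + 71 = 136
  {P2, P3} + {P1, P4, P5}: 87 + 65 = 152
  … (15 splits in total)
Best: vehicle 1 Depot → P1 → Depot = 30; vehicle 2 Depot → P2 → P3 → P5 → P4 → Depot = 87; combined 117.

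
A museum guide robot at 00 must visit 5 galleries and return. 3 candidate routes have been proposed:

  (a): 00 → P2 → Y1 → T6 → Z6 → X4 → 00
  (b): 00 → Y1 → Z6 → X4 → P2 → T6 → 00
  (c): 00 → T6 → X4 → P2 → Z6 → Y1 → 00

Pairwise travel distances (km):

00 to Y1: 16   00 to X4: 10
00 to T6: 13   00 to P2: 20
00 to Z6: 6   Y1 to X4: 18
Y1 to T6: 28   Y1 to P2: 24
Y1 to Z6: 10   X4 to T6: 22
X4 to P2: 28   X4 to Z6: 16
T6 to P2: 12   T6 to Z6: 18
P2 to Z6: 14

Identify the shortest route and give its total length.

Shortest is (b), total 95 km.

(a): 20 + 24 + 28 + 18 + 16 + 10 = 116
(b): 16 + 10 + 16 + 28 + 12 + 13 = 95
(c): 13 + 22 + 28 + 14 + 10 + 16 = 103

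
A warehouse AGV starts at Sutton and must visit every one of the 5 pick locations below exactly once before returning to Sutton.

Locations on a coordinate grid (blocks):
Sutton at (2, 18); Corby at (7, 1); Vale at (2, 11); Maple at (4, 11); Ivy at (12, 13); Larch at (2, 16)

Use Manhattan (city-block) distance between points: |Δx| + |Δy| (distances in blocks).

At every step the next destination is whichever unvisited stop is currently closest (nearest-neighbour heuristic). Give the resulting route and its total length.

At Sutton the remaining stops are Larch 2, Vale 7, Maple 9, Ivy 15, Corby 22; go to Larch.
At Larch the remaining stops are Vale 5, Maple 7, Ivy 13, Corby 20; go to Vale.
At Vale the remaining stops are Maple 2, Ivy 12, Corby 15; go to Maple.
At Maple the remaining stops are Ivy 10, Corby 13; go to Ivy.
At Ivy the remaining stops are Corby 17; go to Corby.
Return Corby→Sutton: 22.
Total = 2 + 5 + 2 + 10 + 17 + 22 = 58.

58 blocks along Sutton → Larch → Vale → Maple → Ivy → Corby → Sutton.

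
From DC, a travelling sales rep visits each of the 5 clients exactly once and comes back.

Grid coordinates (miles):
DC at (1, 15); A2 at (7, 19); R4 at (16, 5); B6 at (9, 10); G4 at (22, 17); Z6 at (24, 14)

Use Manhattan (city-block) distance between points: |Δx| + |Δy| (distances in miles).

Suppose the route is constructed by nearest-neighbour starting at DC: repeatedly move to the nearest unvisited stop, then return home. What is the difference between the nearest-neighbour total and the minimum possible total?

From DC: A2=10, B6=13, G4=23, Z6=24, R4=25 → choose A2 (10).
From A2: B6=11, G4=17, Z6=22, R4=23 → choose B6 (11).
From B6: R4=12, Z6=19, G4=20 → choose R4 (12).
From R4: Z6=17, G4=18 → choose Z6 (17).
From Z6: G4=5 → choose G4 (5).
NN route DC → A2 → B6 → R4 → Z6 → G4 → DC costs 78.
Optimal: DC → A2 → G4 → Z6 → R4 → B6 → DC costs 74 (by enumerating all 60 distinct tours).
Excess = 78 − 74 = 4.

The nearest-neighbour route is 4 miles longer than optimal.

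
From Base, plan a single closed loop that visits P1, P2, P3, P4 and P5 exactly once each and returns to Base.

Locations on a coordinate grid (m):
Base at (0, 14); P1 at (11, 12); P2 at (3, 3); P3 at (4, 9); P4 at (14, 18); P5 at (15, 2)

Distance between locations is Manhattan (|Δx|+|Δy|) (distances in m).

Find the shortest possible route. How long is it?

Minimum total distance: 68 m.

There are 60 distinct closed tours to check (reversals are equivalent).
Base - P1 - P2 - P3 - P4 - P5 - Base: 13+17+7+19+17+27 = 100
Base - P1 - P2 - P3 - P5 - P4 - Base: 13+17+7+18+17+18 = 90
Base - P1 - P2 - P4 - P3 - P5 - Base: 13+17+26+19+18+27 = 120
Base - P1 - P2 - P4 - P5 - P3 - Base: 13+17+26+17+18+9 = 100
Base - P1 - P2 - P5 - P3 - P4 - Base: 13+17+13+18+19+18 = 98
Base - P1 - P2 - P5 - P4 - P3 - Base: 13+17+13+17+19+9 = 88
Base - P1 - P3 - P2 - P4 - P5 - Base: 13+10+7+26+17+27 = 100
Base - P1 - P3 - P2 - P5 - P4 - Base: 13+10+7+13+17+18 = 78
Base - P1 - P3 - P4 - P2 - P5 - Base: 13+10+19+26+13+27 = 108
Base - P1 - P3 - P4 - P5 - P2 - Base: 13+10+19+17+13+14 = 86
Base - P1 - P3 - P5 - P2 - P4 - Base: 13+10+18+13+26+18 = 98
Base - P1 - P3 - P5 - P4 - P2 - Base: 13+10+18+17+26+14 = 98
Base - P1 - P4 - P2 - P3 - P5 - Base: 13+9+26+7+18+27 = 100
Base - P1 - P4 - P2 - P5 - P3 - Base: 13+9+26+13+18+9 = 88
… (46 more)
Base - P1 - P4 - P5 - P2 - P3 - Base: 13+9+17+13+7+9 = 68  ← best
The minimum is 68.
One optimal route: Base → P1 → P4 → P5 → P2 → P3 → Base (or its reverse).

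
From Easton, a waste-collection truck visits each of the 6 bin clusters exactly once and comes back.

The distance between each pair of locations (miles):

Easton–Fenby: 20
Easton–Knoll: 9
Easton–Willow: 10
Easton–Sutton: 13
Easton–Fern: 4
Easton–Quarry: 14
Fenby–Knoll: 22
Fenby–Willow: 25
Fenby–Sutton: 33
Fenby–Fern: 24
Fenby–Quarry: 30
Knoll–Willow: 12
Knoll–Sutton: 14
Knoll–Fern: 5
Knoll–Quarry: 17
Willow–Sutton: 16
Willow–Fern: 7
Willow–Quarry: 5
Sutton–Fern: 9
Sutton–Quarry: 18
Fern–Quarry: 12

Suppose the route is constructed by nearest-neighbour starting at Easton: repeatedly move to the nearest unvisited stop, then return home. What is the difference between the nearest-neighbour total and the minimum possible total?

From Easton: Fern=4, Knoll=9, Willow=10, Sutton=13, Quarry=14, Fenby=20 → choose Fern (4).
From Fern: Knoll=5, Willow=7, Sutton=9, Quarry=12, Fenby=24 → choose Knoll (5).
From Knoll: Willow=12, Sutton=14, Quarry=17, Fenby=22 → choose Willow (12).
From Willow: Quarry=5, Sutton=16, Fenby=25 → choose Quarry (5).
From Quarry: Sutton=18, Fenby=30 → choose Sutton (18).
From Sutton: Fenby=33 → choose Fenby (33).
NN route Easton → Fern → Knoll → Willow → Quarry → Sutton → Fenby → Easton costs 97.
Optimal: Easton → Fenby → Knoll → Fern → Sutton → Quarry → Willow → Easton costs 89 (by enumerating all 360 distinct tours).
Excess = 97 − 89 = 8.

The nearest-neighbour route is 8 miles longer than optimal.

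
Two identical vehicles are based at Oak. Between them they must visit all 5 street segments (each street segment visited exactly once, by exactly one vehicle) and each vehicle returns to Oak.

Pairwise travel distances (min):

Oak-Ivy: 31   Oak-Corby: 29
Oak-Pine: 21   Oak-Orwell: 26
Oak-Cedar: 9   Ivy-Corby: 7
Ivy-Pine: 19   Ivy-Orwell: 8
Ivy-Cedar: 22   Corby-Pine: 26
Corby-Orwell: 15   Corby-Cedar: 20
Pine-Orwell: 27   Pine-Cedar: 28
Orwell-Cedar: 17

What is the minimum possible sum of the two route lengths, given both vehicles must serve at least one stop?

Minimum combined distance: 106 min.

Check every non-empty split of the stops between the two vehicles; for each half take its own optimal tour:
  {Ivy} + {Corby, Pine, Orwell, Cedar}: 62 + 88 = 150
  {Corby} + {Ivy, Pine, Orwell, Cedar}: 58 + 74 = 132
  {Ivy, Corby} + {Pine, Orwell, Cedar}: 67 + 74 = 141
  {Pine} + {Ivy, Corby, Orwell, Cedar}: 42 + 70 = 112
  {Ivy, Pine} + {Corby, Orwell, Cedar}: 71 + 70 = 141
  {Corby, Pine} + {Ivy, Orwell, Cedar}: 76 + 65 = 141
  … (15 splits in total)
  {Ivy, Corby, Pine, Orwell} + {Cedar}: 88 + 18 = 106  ← best
Best: vehicle 1 Oak → Pine → Ivy → Corby → Orwell → Oak = 88; vehicle 2 Oak → Cedar → Oak = 18; combined 106.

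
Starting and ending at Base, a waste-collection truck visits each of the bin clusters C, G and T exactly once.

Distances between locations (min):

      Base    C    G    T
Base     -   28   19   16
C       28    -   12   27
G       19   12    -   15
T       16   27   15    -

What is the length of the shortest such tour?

Shortest round trip = 71 min.

With 3 stops there are 3!/2 = 3 distinct round trips (a route and its reverse cost the same).
Base-C-G-T-Base: 28+12+15+16 = 71
Base-C-T-G-Base: 28+27+15+19 = 89
Base-G-C-T-Base: 19+12+27+16 = 74
The minimum is 71.
One optimal route: Base → C → G → T → Base (or its reverse).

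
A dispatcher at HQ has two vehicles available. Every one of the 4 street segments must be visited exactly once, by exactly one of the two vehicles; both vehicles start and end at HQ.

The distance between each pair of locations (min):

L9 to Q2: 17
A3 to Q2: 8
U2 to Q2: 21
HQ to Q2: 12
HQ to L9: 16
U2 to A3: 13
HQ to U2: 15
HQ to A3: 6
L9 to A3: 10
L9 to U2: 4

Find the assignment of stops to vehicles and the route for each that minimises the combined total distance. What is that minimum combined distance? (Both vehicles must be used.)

59 min — the smallest possible combined total.

Check every non-empty split of the stops between the two vehicles; for each half take its own optimal tour:
  {L9} + {U2, A3, Q2}: 32 + 48 = 80
  {U2} + {L9, A3, Q2}: 30 + 45 = 75
  {L9, U2} + {A3, Q2}: 35 + 26 = 61
  {A3} + {L9, U2, Q2}: 12 + 48 = 60
  {L9, A3} + {U2, Q2}: 32 + 48 = 80
  {U2, A3} + {L9, Q2}: 34 + 45 = 79
  … (7 splits in total)
  {L9, U2, A3} + {Q2}: 35 + 24 = 59  ← best
Best: vehicle 1 HQ → U2 → L9 → A3 → HQ = 35; vehicle 2 HQ → Q2 → HQ = 24; combined 59.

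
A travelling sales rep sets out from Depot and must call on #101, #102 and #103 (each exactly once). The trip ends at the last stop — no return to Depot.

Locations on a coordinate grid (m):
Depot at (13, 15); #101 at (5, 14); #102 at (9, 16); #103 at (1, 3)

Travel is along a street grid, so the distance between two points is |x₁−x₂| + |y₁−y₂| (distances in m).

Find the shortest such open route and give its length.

Minimum one-way distance = 26 m.

There are 3! = 6 possible orderings.
Depot→#101→#102→#103: 9+6+21 = 36
Depot→#101→#103→#102: 9+15+21 = 45
Depot→#102→#101→#103: 5+6+15 = 26
Depot→#102→#103→#101: 5+21+15 = 41
Depot→#103→#101→#102: 24+15+6 = 45
Depot→#103→#102→#101: 24+21+6 = 51
The minimum is 26.
One shortest path: Depot → #102 → #101 → #103.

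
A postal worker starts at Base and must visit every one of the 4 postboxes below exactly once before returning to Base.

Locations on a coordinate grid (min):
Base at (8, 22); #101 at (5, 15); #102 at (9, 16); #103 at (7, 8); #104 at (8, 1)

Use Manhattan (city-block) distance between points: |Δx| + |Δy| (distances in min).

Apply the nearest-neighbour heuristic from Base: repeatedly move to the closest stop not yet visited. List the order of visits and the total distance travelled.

50 min along Base → #102 → #101 → #103 → #104 → Base.

From Base: distances to unvisited — #102=7, #101=10, #103=15, #104=21. Nearest is #102 (7).
From #102: distances to unvisited — #101=5, #103=10, #104=16. Nearest is #101 (5).
From #101: distances to unvisited — #103=9, #104=17. Nearest is #103 (9).
From #103: distances to unvisited — #104=8. Nearest is #104 (8).
Return #104→Base: 21.
Total = 7 + 5 + 9 + 8 + 21 = 50.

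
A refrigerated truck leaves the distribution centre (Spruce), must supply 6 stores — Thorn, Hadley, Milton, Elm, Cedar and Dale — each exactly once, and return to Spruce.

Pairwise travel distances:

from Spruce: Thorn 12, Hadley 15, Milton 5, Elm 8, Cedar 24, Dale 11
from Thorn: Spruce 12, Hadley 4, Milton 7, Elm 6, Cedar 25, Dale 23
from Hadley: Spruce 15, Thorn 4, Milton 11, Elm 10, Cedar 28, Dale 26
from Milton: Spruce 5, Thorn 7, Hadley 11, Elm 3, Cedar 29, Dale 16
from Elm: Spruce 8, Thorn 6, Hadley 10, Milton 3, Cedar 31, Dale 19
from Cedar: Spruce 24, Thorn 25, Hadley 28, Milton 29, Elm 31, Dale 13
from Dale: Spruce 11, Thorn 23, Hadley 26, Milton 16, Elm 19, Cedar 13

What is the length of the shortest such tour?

Spruce→Thorn→Hadley→Milton→Elm→Cedar→Dale→Spruce: 12+4+11+3+31+13+11 = 85
Spruce→Thorn→Hadley→Milton→Elm→Dale→Cedar→Spruce: 12+4+11+3+19+13+24 = 86
Spruce→Thorn→Hadley→Milton→Cedar→Elm→Dale→Spruce: 12+4+11+29+31+19+11 = 117
Spruce→Thorn→Hadley→Milton→Cedar→Dale→Elm→Spruce: 12+4+11+29+13+19+8 = 96
Spruce→Thorn→Hadley→Milton→Dale→Elm→Cedar→Spruce: 12+4+11+16+19+31+24 = 117
Spruce→Thorn→Hadley→Milton→Dale→Cedar→Elm→Spruce: 12+4+11+16+13+31+8 = 95
Spruce→Thorn→Hadley→Elm→Milton→Cedar→Dale→Spruce: 12+4+10+3+29+13+11 = 82
Spruce→Thorn→Hadley→Elm→Milton→Dale→Cedar→Spruce: 12+4+10+3+16+13+24 = 82
… (352 more)
Spruce→Milton→Elm→Thorn→Hadley→Cedar→Dale→Spruce: 5+3+6+4+28+13+11 = 70  ← best
The minimum is 70.
One optimal route: Spruce → Milton → Elm → Thorn → Hadley → Cedar → Dale → Spruce (or its reverse).

Shortest round trip = 70.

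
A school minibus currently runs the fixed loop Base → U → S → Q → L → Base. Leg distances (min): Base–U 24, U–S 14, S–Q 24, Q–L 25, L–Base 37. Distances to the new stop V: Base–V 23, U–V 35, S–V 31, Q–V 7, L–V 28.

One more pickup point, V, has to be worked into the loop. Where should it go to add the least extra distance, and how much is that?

Adding 10 min by placing V on the Q–L leg.

Insertion cost between consecutive stops i–j is d(i,V) + d(V,j) − d(i,j):
  between Base and U: 23 + 35 − 24 = 34
  between U and S: 35 + 31 − 14 = 52
  between S and Q: 31 + 7 − 24 = 14
  between Q and L: 7 + 28 − 25 = 10
  between L and Base: 28 + 23 − 37 = 14
Cheapest insertion is between Q and L, adding 10.
New total = 124 + 10 = 134.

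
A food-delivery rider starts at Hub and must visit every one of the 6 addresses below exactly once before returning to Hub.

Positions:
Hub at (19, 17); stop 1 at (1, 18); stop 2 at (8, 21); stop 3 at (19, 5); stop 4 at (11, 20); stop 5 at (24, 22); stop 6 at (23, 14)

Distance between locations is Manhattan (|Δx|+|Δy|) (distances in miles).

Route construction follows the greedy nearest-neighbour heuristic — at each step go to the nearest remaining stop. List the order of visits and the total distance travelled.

At Hub the remaining stops are stop 6 7, stop 5 10, stop 4 11, stop 3 12, stop 2 15, stop 1 19; go to stop 6.
At stop 6 the remaining stops are stop 5 9, stop 3 13, stop 4 18, stop 2 22, stop 1 26; go to stop 5.
At stop 5 the remaining stops are stop 4 15, stop 2 17, stop 3 22, stop 1 27; go to stop 4.
At stop 4 the remaining stops are stop 2 4, stop 1 12, stop 3 23; go to stop 2.
At stop 2 the remaining stops are stop 1 10, stop 3 27; go to stop 1.
At stop 1 the remaining stops are stop 3 31; go to stop 3.
Return stop 3→Hub: 12.
Total = 7 + 9 + 15 + 4 + 10 + 31 + 12 = 88.

Nearest-neighbour total = 88 miles; route Hub → stop 6 → stop 5 → stop 4 → stop 2 → stop 1 → stop 3 → Hub.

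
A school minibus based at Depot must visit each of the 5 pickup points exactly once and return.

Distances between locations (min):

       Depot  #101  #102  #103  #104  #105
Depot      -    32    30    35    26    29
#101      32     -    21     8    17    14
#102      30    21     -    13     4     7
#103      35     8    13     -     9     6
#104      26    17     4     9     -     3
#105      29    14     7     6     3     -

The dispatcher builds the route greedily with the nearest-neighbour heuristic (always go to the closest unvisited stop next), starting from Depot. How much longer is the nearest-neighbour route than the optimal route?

The nearest-neighbour route is 11 min longer than optimal.

From Depot: #104=26, #105=29, #102=30, #101=32, #103=35 → choose #104 (26).
From #104: #105=3, #102=4, #103=9, #101=17 → choose #105 (3).
From #105: #103=6, #102=7, #101=14 → choose #103 (6).
From #103: #101=8, #102=13 → choose #101 (8).
From #101: #102=21 → choose #102 (21).
NN route Depot → #104 → #105 → #103 → #101 → #102 → Depot costs 94.
Optimal: Depot → #101 → #103 → #105 → #102 → #104 → Depot costs 83 (by enumerating all 60 distinct tours).
Excess = 94 − 83 = 11.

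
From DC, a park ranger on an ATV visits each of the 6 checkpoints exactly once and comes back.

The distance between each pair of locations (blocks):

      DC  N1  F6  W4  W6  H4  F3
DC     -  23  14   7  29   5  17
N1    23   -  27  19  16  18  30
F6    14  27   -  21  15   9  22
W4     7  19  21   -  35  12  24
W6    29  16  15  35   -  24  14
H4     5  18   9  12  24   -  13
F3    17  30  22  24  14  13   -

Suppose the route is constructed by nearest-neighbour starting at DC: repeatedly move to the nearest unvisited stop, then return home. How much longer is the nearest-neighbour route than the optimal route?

From DC: H4=5, W4=7, F6=14, F3=17, N1=23, W6=29 → choose H4 (5).
From H4: F6=9, W4=12, F3=13, N1=18, W6=24 → choose F6 (9).
From F6: W6=15, W4=21, F3=22, N1=27 → choose W6 (15).
From W6: F3=14, N1=16, W4=35 → choose F3 (14).
From F3: W4=24, N1=30 → choose W4 (24).
From W4: N1=19 → choose N1 (19).
NN route DC → H4 → F6 → W6 → F3 → W4 → N1 → DC costs 109.
Optimal: DC → F6 → H4 → F3 → W6 → N1 → W4 → DC costs 92 (by enumerating all 360 distinct tours).
Excess = 109 − 92 = 17.

The nearest-neighbour route is 17 blocks longer than optimal.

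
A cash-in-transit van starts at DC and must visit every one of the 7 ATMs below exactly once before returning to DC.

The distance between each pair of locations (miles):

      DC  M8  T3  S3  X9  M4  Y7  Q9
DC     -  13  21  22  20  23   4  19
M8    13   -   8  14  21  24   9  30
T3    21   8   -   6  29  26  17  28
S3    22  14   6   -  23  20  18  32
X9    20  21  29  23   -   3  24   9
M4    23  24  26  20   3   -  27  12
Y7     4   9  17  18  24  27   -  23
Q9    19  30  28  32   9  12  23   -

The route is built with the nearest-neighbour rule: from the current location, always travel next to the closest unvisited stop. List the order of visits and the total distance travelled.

Total distance 78 miles via the nearest-neighbour route DC → Y7 → M8 → T3 → S3 → M4 → X9 → Q9 → DC.

DC → [Y7:4 / M8:13 / Q9:19 / X9:20 / T3:21 / S3:22 / M4:23] → Y7 (4)
Y7 → [M8:9 / T3:17 / S3:18 / Q9:23 / X9:24 / M4:27] → M8 (9)
M8 → [T3:8 / S3:14 / X9:21 / M4:24 / Q9:30] → T3 (8)
T3 → [S3:6 / M4:26 / Q9:28 / X9:29] → S3 (6)
S3 → [M4:20 / X9:23 / Q9:32] → M4 (20)
M4 → [X9:3 / Q9:12] → X9 (3)
X9 → [Q9:9] → Q9 (9)
Return Q9→DC: 19.
Total = 4 + 9 + 8 + 6 + 20 + 3 + 9 + 19 = 78.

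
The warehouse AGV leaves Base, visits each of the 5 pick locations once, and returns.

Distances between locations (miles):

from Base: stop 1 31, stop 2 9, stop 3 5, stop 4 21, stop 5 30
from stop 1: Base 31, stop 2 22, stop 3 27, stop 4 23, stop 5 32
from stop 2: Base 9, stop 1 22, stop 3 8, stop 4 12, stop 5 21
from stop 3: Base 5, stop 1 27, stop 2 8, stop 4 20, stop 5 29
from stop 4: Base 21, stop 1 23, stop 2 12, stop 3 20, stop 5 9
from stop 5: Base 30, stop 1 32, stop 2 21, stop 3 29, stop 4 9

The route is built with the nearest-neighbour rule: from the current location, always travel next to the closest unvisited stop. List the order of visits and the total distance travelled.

At Base the remaining stops are stop 3 5, stop 2 9, stop 4 21, stop 5 30, stop 1 31; go to stop 3.
At stop 3 the remaining stops are stop 2 8, stop 4 20, stop 1 27, stop 5 29; go to stop 2.
At stop 2 the remaining stops are stop 4 12, stop 5 21, stop 1 22; go to stop 4.
At stop 4 the remaining stops are stop 5 9, stop 1 23; go to stop 5.
At stop 5 the remaining stops are stop 1 32; go to stop 1.
Return stop 1→Base: 31.
Total = 5 + 8 + 12 + 9 + 32 + 31 = 97.

Total distance 97 miles via the nearest-neighbour route Base → stop 3 → stop 2 → stop 4 → stop 5 → stop 1 → Base.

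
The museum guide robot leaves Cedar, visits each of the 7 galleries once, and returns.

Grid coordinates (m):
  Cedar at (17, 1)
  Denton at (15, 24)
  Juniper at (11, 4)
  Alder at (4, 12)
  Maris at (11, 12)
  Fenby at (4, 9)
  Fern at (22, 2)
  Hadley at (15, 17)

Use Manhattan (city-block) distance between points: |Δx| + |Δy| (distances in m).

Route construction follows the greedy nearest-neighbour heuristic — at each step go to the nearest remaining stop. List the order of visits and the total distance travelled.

Nearest-neighbour total = 88 m; route Cedar → Fern → Juniper → Maris → Alder → Fenby → Hadley → Denton → Cedar.

Cedar → [Fern:6 / Juniper:9 / Maris:17 / Hadley:18 / Fenby:21 / Alder:24 / Denton:25] → Fern (6)
Fern → [Juniper:13 / Maris:21 / Hadley:22 / Fenby:25 / Alder:28 / Denton:29] → Juniper (13)
Juniper → [Maris:8 / Fenby:12 / Alder:15 / Hadley:17 / Denton:24] → Maris (8)
Maris → [Alder:7 / Hadley:9 / Fenby:10 / Denton:16] → Alder (7)
Alder → [Fenby:3 / Hadley:16 / Denton:23] → Fenby (3)
Fenby → [Hadley:19 / Denton:26] → Hadley (19)
Hadley → [Denton:7] → Denton (7)
Return Denton→Cedar: 25.
Total = 6 + 13 + 8 + 7 + 3 + 19 + 7 + 25 = 88.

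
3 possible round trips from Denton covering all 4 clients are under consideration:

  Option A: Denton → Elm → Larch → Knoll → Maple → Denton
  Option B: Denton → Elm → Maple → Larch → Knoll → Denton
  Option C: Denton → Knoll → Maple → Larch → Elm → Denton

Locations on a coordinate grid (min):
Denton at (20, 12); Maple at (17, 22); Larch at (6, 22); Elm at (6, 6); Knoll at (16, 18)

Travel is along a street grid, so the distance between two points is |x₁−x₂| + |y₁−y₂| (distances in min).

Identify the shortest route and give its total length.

Shortest is Option C, total 62 min.

Option A: 20 + 16 + 14 + 5 + 13 = 68
Option B: 20 + 27 + 11 + 14 + 10 = 82
Option C: 10 + 5 + 11 + 16 + 20 = 62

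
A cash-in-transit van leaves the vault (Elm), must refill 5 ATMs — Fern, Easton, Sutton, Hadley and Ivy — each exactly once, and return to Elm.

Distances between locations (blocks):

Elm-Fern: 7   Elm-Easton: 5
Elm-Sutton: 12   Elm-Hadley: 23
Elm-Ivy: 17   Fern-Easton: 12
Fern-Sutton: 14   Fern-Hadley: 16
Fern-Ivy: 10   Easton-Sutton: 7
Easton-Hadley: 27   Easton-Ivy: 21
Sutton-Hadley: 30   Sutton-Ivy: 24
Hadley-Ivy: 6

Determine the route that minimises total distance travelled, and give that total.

With 5 stops there are 5!/2 = 60 distinct round trips (a route and its reverse cost the same).
Elm - Fern - Easton - Sutton - Hadley - Ivy - Elm: 7+12+7+30+6+17 = 79
Elm - Fern - Easton - Sutton - Ivy - Hadley - Elm: 7+12+7+24+6+23 = 79
Elm - Fern - Easton - Hadley - Sutton - Ivy - Elm: 7+12+27+30+24+17 = 117
Elm - Fern - Easton - Hadley - Ivy - Sutton - Elm: 7+12+27+6+24+12 = 88
Elm - Fern - Easton - Ivy - Sutton - Hadley - Elm: 7+12+21+24+30+23 = 117
Elm - Fern - Easton - Ivy - Hadley - Sutton - Elm: 7+12+21+6+30+12 = 88
Elm - Fern - Sutton - Easton - Hadley - Ivy - Elm: 7+14+7+27+6+17 = 78
Elm - Fern - Sutton - Easton - Ivy - Hadley - Elm: 7+14+7+21+6+23 = 78
Elm - Fern - Sutton - Hadley - Easton - Ivy - Elm: 7+14+30+27+21+17 = 116
Elm - Fern - Sutton - Hadley - Ivy - Easton - Elm: 7+14+30+6+21+5 = 83
Elm - Fern - Sutton - Ivy - Easton - Hadley - Elm: 7+14+24+21+27+23 = 116
Elm - Fern - Sutton - Ivy - Hadley - Easton - Elm: 7+14+24+6+27+5 = 83
Elm - Fern - Hadley - Easton - Sutton - Ivy - Elm: 7+16+27+7+24+17 = 98
Elm - Fern - Hadley - Easton - Ivy - Sutton - Elm: 7+16+27+21+24+12 = 107
… (46 more)
Elm - Fern - Hadley - Ivy - Sutton - Easton - Elm: 7+16+6+24+7+5 = 65  ← best
The minimum is 65.
One optimal route: Elm → Fern → Hadley → Ivy → Sutton → Easton → Elm (or its reverse).

Minimum total distance: 65 blocks.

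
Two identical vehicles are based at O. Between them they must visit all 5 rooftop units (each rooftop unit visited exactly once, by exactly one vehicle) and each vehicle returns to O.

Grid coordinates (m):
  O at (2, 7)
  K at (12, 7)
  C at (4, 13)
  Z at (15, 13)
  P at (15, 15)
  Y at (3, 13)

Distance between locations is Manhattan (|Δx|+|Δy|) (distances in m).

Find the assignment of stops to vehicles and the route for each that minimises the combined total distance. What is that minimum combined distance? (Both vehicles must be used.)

Check every non-empty split of the stops between the two vehicles; for each half take its own optimal tour:
  {K} + {C, Z, P, Y}: 20 + 42 = 62
  {C} + {K, Z, P, Y}: 16 + 42 = 58
  {K, C} + {Z, P, Y}: 32 + 42 = 74
  {Z} + {K, C, P, Y}: 38 + 42 = 80
  {K, Z} + {C, P, Y}: 38 + 42 = 80
  {C, Z} + {K, P, Y}: 38 + 42 = 80
  … (15 splits in total)
  {K, C, Z, P} + {Y}: 42 + 14 = 56  ← best
Best: vehicle 1 O → K → Z → P → C → O = 42; vehicle 2 O → Y → O = 14; combined 56.

Minimum combined distance: 56 m.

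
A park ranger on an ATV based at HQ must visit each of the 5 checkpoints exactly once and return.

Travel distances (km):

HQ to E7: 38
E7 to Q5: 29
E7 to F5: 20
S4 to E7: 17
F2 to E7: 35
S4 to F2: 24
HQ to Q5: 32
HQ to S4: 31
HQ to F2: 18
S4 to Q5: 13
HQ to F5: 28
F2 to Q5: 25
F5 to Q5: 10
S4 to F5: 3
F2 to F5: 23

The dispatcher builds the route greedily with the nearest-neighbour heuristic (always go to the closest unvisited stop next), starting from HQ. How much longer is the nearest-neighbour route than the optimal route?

The nearest-neighbour route is 13 km longer than optimal.

From HQ: F2=18, F5=28, S4=31, Q5=32, E7=38 → choose F2 (18).
From F2: F5=23, S4=24, Q5=25, E7=35 → choose F5 (23).
From F5: S4=3, Q5=10, E7=20 → choose S4 (3).
From S4: Q5=13, E7=17 → choose Q5 (13).
From Q5: E7=29 → choose E7 (29).
NN route HQ → F2 → F5 → S4 → Q5 → E7 → HQ costs 124.
Optimal: HQ → F2 → Q5 → F5 → S4 → E7 → HQ costs 111 (by enumerating all 60 distinct tours).
Excess = 124 − 111 = 13.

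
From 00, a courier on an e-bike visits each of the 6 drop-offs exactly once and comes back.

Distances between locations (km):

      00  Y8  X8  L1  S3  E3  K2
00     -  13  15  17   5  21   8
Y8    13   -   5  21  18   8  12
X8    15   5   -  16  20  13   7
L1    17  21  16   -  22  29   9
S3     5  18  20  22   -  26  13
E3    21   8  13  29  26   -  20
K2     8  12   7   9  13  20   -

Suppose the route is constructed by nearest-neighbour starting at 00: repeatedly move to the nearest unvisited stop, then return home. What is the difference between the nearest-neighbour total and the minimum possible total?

00: S3=5, K2=8, Y8=13, X8=15, L1=17, E3=21 ⇒ S3
S3: K2=13, Y8=18, X8=20, L1=22, E3=26 ⇒ K2
K2: X8=7, L1=9, Y8=12, E3=20 ⇒ X8
X8: Y8=5, E3=13, L1=16 ⇒ Y8
Y8: E3=8, L1=21 ⇒ E3
E3: L1=29 ⇒ L1
NN route 00 → S3 → K2 → X8 → Y8 → E3 → L1 → 00 costs 84.
Optimal: 00 → Y8 → E3 → X8 → L1 → K2 → S3 → 00 costs 77 (by enumerating all 360 distinct tours).
Excess = 84 − 77 = 7.

The nearest-neighbour route is 7 km longer than optimal.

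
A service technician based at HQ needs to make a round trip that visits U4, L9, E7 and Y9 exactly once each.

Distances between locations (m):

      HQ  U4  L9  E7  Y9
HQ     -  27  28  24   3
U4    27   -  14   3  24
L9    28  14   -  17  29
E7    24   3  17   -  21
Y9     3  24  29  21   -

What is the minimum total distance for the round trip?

Minimum total distance: 69 m.

With 4 stops there are 4!/2 = 12 distinct round trips (a route and its reverse cost the same).
HQ → U4 → L9 → E7 → Y9 → HQ: 27+14+17+21+3 = 82
HQ → U4 → L9 → Y9 → E7 → HQ: 27+14+29+21+24 = 115
HQ → U4 → E7 → L9 → Y9 → HQ: 27+3+17+29+3 = 79
HQ → U4 → E7 → Y9 → L9 → HQ: 27+3+21+29+28 = 108
HQ → U4 → Y9 → L9 → E7 → HQ: 27+24+29+17+24 = 121
HQ → U4 → Y9 → E7 → L9 → HQ: 27+24+21+17+28 = 117
HQ → L9 → U4 → E7 → Y9 → HQ: 28+14+3+21+3 = 69
HQ → L9 → U4 → Y9 → E7 → HQ: 28+14+24+21+24 = 111
HQ → L9 → E7 → U4 → Y9 → HQ: 28+17+3+24+3 = 75
HQ → L9 → Y9 → U4 → E7 → HQ: 28+29+24+3+24 = 108
HQ → E7 → U4 → L9 → Y9 → HQ: 24+3+14+29+3 = 73
HQ → E7 → L9 → U4 → Y9 → HQ: 24+17+14+24+3 = 82
The minimum is 69.
One optimal route: HQ → L9 → U4 → E7 → Y9 → HQ (or its reverse).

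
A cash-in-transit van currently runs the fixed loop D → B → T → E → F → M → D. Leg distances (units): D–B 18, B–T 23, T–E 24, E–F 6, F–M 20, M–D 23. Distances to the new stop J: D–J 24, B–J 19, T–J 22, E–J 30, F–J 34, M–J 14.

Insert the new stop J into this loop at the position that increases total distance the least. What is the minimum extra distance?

Minimum extra distance: 15, inserting J between M and D.

Insertion cost between consecutive stops i–j is d(i,J) + d(J,j) − d(i,j):
  between D and B: 24 + 19 − 18 = 25
  between B and T: 19 + 22 − 23 = 18
  between T and E: 22 + 30 − 24 = 28
  between E and F: 30 + 34 − 6 = 58
  between F and M: 34 + 14 − 20 = 28
  between M and D: 14 + 24 − 23 = 15
Cheapest insertion is between M and D, adding 15.
New total = 114 + 15 = 129.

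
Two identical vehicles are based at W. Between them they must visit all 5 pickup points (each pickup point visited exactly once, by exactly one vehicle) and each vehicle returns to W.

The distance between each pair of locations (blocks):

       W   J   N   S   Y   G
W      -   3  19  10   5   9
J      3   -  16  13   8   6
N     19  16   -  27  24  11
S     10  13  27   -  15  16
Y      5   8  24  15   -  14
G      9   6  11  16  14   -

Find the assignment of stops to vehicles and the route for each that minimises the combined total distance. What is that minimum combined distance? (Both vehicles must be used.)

Try each way of splitting the stops between the two vehicles (each non-empty) and, for each split, find the best tour for each vehicle:
  {J} + {N, S, Y, G}: 6 + 66 = 72
  {N} + {J, S, Y, G}: 38 + 45 = 83
  {J, N} + {S, Y, G}: 38 + 45 = 83
  {S} + {J, N, Y, G}: 20 + 49 = 69
  {J, S} + {N, Y, G}: 26 + 49 = 75
  {N, S} + {J, Y, G}: 56 + 28 = 84
  … (15 splits in total)
  {Y} + {J, N, S, G}: 10 + 56 = 66  ← best
Best: vehicle 1 W → Y → W = 10; vehicle 2 W → J → N → G → S → W = 56; combined 66.

Minimum combined distance: 66 blocks.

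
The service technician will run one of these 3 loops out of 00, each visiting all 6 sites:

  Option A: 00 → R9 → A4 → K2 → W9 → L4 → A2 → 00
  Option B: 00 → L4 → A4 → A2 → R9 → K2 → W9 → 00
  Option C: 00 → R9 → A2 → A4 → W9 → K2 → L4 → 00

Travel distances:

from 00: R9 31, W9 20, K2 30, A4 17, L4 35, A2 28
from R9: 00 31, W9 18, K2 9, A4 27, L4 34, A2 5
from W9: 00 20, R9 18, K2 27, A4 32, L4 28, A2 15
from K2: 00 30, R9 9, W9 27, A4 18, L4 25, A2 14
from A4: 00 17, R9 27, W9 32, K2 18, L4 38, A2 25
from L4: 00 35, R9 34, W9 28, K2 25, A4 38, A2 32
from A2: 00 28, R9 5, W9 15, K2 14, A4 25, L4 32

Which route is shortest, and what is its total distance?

Shortest is Option B, total 159.

Option A: 31 + 27 + 18 + 27 + 28 + 32 + 28 = 191
Option B: 35 + 38 + 25 + 5 + 9 + 27 + 20 = 159
Option C: 31 + 5 + 25 + 32 + 27 + 25 + 35 = 180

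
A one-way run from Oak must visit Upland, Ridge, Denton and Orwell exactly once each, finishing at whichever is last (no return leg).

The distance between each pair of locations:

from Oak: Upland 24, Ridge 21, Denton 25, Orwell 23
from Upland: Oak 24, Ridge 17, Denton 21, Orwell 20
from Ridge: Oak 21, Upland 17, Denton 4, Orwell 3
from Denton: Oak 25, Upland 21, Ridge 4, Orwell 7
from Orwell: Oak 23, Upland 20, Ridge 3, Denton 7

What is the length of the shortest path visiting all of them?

There are 4! = 24 possible orderings.
Oak - Upland - Ridge - Denton - Orwell: 24+17+4+7 = 52
Oak - Upland - Ridge - Orwell - Denton: 24+17+3+7 = 51
Oak - Upland - Denton - Ridge - Orwell: 24+21+4+3 = 52
Oak - Upland - Denton - Orwell - Ridge: 24+21+7+3 = 55
Oak - Upland - Orwell - Ridge - Denton: 24+20+3+4 = 51
Oak - Upland - Orwell - Denton - Ridge: 24+20+7+4 = 55
Oak - Ridge - Upland - Denton - Orwell: 21+17+21+7 = 66
Oak - Ridge - Upland - Orwell - Denton: 21+17+20+7 = 65
Oak - Ridge - Denton - Upland - Orwell: 21+4+21+20 = 66
Oak - Ridge - Denton - Orwell - Upland: 21+4+7+20 = 52
Oak - Ridge - Orwell - Upland - Denton: 21+3+20+21 = 65
Oak - Ridge - Orwell - Denton - Upland: 21+3+7+21 = 52
Oak - Denton - Upland - Ridge - Orwell: 25+21+17+3 = 66
Oak - Denton - Upland - Orwell - Ridge: 25+21+20+3 = 69
… (10 more)
The minimum is 51.
One shortest path: Oak → Upland → Ridge → Orwell → Denton.

51 — the minimum one-way total.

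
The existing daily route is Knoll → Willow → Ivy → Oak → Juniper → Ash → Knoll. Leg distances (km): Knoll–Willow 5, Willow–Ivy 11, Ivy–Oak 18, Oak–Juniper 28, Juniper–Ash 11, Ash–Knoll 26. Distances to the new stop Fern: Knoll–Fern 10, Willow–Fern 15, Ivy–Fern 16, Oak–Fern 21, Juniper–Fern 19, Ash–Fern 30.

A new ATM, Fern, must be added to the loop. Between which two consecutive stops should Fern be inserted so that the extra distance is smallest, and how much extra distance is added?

Minimum extra distance: 12 km, inserting Fern between Oak and Juniper.

Insertion cost between consecutive stops i–j is d(i,Fern) + d(Fern,j) − d(i,j):
  between Knoll and Willow: 10 + 15 − 5 = 20
  between Willow and Ivy: 15 + 16 − 11 = 20
  between Ivy and Oak: 16 + 21 − 18 = 19
  between Oak and Juniper: 21 + 19 − 28 = 12
  between Juniper and Ash: 19 + 30 − 11 = 38
  between Ash and Knoll: 30 + 10 − 26 = 14
Cheapest insertion is between Oak and Juniper, adding 12.
New total = 99 + 12 = 111.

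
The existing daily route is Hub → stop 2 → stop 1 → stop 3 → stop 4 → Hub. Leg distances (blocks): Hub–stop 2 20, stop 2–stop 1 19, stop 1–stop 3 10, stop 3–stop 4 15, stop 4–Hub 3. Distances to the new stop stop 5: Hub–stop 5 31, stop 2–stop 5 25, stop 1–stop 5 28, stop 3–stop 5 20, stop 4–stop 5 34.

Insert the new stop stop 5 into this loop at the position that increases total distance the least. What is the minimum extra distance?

Adding 34 blocks by placing stop 5 on the stop 2–stop 1 leg.

Insertion cost between consecutive stops i–j is d(i,stop 5) + d(stop 5,j) − d(i,j):
  between Hub and stop 2: 31 + 25 − 20 = 36
  between stop 2 and stop 1: 25 + 28 − 19 = 34
  between stop 1 and stop 3: 28 + 20 − 10 = 38
  between stop 3 and stop 4: 20 + 34 − 15 = 39
  between stop 4 and Hub: 34 + 31 − 3 = 62
Cheapest insertion is between stop 2 and stop 1, adding 34.
New total = 67 + 34 = 101.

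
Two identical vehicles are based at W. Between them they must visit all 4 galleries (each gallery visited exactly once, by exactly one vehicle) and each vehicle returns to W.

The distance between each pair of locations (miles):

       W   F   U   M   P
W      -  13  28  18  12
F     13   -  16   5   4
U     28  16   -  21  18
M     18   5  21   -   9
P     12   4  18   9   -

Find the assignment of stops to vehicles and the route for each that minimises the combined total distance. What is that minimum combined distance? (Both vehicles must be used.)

Check every non-empty split of the stops between the two vehicles; for each half take its own optimal tour:
  {F} + {U, M, P}: 26 + 69 = 95
  {U} + {F, M, P}: 56 + 39 = 95
  {F, U} + {M, P}: 57 + 39 = 96
  {M} + {F, U, P}: 36 + 59 = 95
  {F, M} + {U, P}: 36 + 58 = 94
  {U, M} + {F, P}: 67 + 29 = 96
  … (7 splits in total)
  {F, U, M} + {P}: 67 + 24 = 91  ← best
Best: vehicle 1 W → F → M → U → W = 67; vehicle 2 W → P → W = 24; combined 91.

91 miles — the smallest possible combined total.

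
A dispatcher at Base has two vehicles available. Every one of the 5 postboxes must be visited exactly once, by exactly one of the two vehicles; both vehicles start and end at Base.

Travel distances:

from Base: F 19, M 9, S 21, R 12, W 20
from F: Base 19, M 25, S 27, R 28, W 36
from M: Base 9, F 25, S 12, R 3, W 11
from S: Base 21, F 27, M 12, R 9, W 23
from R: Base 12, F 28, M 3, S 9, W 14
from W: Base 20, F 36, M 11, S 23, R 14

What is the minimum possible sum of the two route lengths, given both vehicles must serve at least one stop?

Check every non-empty split of the stops between the two vehicles; for each half take its own optimal tour:
  {F} + {M, S, R, W}: 38 + 64 = 102
  {M} + {F, S, R, W}: 18 + 89 = 107
  {F, M} + {S, R, W}: 53 + 64 = 117
  {S} + {F, M, R, W}: 42 + 81 = 123
  {F, S} + {M, R, W}: 67 + 46 = 113
  {M, S} + {F, R, W}: 42 + 81 = 123
  … (15 splits in total)
Best: vehicle 1 Base → F → Base = 38; vehicle 2 Base → M → S → R → W → Base = 64; combined 102.

102 — the smallest possible combined total.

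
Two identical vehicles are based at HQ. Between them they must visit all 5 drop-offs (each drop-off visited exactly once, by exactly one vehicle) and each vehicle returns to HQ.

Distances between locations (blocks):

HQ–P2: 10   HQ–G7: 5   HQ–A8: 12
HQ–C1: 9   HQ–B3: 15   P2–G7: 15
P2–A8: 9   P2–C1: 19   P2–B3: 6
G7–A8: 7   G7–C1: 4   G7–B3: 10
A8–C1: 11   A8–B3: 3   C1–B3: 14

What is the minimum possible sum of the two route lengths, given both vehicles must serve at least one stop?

Check every non-empty split of the stops between the two vehicles; for each half take its own optimal tour:
  {P2} + {G7, A8, C1, B3}: 20 + 38 = 58
  {G7} + {P2, A8, C1, B3}: 10 + 39 = 49
  {P2, G7} + {A8, C1, B3}: 30 + 38 = 68
  {A8} + {P2, G7, C1, B3}: 24 + 39 = 63
  {P2, A8} + {G7, C1, B3}: 31 + 38 = 69
  {G7, A8} + {P2, C1, B3}: 24 + 39 = 63
  … (15 splits in total)
Best: vehicle 1 HQ → G7 → HQ = 10; vehicle 2 HQ → P2 → B3 → A8 → C1 → HQ = 39; combined 49.

49 blocks — the smallest possible combined total.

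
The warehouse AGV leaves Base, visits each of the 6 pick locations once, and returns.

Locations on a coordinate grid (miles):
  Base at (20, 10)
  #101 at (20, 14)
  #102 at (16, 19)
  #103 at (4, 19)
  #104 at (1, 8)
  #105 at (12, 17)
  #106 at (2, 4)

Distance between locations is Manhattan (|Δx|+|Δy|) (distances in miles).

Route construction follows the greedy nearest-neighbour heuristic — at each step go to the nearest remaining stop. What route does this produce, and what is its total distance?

Nearest-neighbour total = 72 miles; route Base → #101 → #102 → #105 → #103 → #104 → #106 → Base.

At Base the remaining stops are #101 4, #102 13, #105 15, #104 21, #106 24, #103 25; go to #101.
At #101 the remaining stops are #102 9, #105 11, #103 21, #104 25, #106 28; go to #102.
At #102 the remaining stops are #105 6, #103 12, #104 26, #106 29; go to #105.
At #105 the remaining stops are #103 10, #104 20, #106 23; go to #103.
At #103 the remaining stops are #104 14, #106 17; go to #104.
At #104 the remaining stops are #106 5; go to #106.
Return #106→Base: 24.
Total = 4 + 9 + 6 + 10 + 14 + 5 + 24 = 72.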